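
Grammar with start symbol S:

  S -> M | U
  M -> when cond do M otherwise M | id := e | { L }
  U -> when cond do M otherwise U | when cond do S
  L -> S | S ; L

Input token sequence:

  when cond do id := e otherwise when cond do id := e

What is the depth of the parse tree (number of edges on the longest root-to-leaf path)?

5

[S [U when cond do [M id := e] otherwise [U when cond do [S [M id := e]]]]]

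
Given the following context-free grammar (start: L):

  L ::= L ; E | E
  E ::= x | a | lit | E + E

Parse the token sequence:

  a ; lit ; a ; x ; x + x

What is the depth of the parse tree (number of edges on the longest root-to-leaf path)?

[L [L [L [L [L [E a]] ; [E lit]] ; [E a]] ; [E x]] ; [E [E x] + [E x]]]

6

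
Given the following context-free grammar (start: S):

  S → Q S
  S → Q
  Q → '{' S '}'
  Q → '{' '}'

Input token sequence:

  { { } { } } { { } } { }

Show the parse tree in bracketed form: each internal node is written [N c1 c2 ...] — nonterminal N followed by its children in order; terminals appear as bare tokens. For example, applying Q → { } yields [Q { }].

S
Q S
{ S } S
{ Q S } S
{ { } S } S
{ { } Q } S
{ { } { } } S
{ { } { } } Q S
{ { } { } } { S } S
{ { } { } } { Q } S
{ { } { } } { { } } S
{ { } { } } { { } } Q
{ { } { } } { { } } { }

[S [Q { [S [Q { }] [S [Q { }]]] }] [S [Q { [S [Q { }]] }] [S [Q { }]]]]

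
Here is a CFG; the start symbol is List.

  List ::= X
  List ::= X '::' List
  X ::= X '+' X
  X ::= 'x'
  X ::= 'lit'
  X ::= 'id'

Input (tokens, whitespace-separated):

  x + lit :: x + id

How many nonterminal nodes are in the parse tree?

[List [X [X x] + [X lit]] :: [List [X [X x] + [X id]]]]

8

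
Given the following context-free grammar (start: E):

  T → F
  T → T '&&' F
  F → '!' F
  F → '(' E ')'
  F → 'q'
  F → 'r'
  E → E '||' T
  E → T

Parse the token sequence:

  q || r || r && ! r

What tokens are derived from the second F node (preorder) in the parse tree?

r

[E [E [E [T [F q]]] || [T [F r]]] || [T [T [F r]] && [F ! [F r]]]]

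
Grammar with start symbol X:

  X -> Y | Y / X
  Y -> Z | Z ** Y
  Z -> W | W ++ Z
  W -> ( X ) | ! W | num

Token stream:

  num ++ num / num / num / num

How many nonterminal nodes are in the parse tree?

18

[X [Y [Z [W num] ++ [Z [W num]]]] / [X [Y [Z [W num]]] / [X [Y [Z [W num]]] / [X [Y [Z [W num]]]]]]]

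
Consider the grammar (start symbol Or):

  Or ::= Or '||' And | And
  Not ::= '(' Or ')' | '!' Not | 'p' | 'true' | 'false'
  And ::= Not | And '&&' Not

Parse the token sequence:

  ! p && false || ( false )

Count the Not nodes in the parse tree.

5

[Or [Or [And [And [Not ! [Not p]]] && [Not false]]] || [And [Not ( [Or [And [Not false]]] )]]]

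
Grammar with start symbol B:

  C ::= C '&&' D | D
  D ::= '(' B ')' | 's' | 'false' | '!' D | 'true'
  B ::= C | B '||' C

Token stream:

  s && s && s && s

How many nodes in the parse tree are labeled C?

4

[B [C [C [C [C [D s]] && [D s]] && [D s]] && [D s]]]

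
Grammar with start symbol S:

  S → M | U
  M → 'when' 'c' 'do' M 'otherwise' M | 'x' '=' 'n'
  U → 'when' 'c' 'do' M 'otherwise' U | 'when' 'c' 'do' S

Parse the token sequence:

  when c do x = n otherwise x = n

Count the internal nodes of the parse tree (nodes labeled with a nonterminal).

4

[S [M when c do [M x = n] otherwise [M x = n]]]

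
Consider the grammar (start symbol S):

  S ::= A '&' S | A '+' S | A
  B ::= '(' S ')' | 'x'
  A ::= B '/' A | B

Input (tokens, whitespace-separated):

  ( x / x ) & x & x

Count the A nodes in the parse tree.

5

[S [A [B ( [S [A [B x] / [A [B x]]]] )]] & [S [A [B x]] & [S [A [B x]]]]]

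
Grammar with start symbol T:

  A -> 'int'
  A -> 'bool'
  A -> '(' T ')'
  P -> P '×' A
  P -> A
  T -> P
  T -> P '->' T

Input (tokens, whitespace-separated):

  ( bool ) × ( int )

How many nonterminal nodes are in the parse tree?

[T [P [P [A ( [T [P [A bool]]] )]] × [A ( [T [P [A int]]] )]]]

11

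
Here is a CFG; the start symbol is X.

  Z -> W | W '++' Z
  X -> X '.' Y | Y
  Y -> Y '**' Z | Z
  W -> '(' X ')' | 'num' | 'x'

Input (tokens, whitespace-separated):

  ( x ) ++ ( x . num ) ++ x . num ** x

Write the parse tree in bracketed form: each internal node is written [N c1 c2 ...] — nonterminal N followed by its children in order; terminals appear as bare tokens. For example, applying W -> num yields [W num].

[X [X [Y [Z [W ( [X [Y [Z [W x]]]] )] ++ [Z [W ( [X [X [Y [Z [W x]]]] . [Y [Z [W num]]]] )] ++ [Z [W x]]]]]] . [Y [Y [Z [W num]]] ** [Z [W x]]]]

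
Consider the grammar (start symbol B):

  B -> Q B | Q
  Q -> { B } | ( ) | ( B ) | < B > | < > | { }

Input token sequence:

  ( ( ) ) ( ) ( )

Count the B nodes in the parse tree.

[B [Q ( [B [Q ( )]] )] [B [Q ( )] [B [Q ( )]]]]

4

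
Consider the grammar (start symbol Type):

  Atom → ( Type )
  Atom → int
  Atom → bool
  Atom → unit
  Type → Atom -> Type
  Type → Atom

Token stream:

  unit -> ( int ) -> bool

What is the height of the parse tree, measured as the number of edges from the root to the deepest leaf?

[Type [Atom unit] -> [Type [Atom ( [Type [Atom int]] )] -> [Type [Atom bool]]]]

5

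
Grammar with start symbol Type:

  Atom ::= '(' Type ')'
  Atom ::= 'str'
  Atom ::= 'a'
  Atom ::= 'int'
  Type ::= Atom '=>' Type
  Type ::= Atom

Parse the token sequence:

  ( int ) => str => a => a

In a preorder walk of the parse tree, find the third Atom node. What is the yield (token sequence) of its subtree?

str

[Type [Atom ( [Type [Atom int]] )] => [Type [Atom str] => [Type [Atom a] => [Type [Atom a]]]]]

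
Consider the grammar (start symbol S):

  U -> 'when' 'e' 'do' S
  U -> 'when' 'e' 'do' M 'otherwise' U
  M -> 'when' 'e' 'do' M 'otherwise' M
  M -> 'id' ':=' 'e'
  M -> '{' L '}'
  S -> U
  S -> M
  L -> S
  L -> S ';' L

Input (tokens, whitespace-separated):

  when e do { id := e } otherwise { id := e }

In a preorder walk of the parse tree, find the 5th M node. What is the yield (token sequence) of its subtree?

id := e

[S [M when e do [M { [L [S [M id := e]]] }] otherwise [M { [L [S [M id := e]]] }]]]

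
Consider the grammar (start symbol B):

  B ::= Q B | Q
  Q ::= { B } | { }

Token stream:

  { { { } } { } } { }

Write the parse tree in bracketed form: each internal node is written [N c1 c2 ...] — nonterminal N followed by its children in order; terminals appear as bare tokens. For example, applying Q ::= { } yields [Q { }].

[B [Q { [B [Q { [B [Q { }]] }] [B [Q { }]]] }] [B [Q { }]]]

B
Q B
{ B } B
{ Q B } B
{ { B } B } B
{ { Q } B } B
{ { { } } B } B
{ { { } } Q } B
{ { { } } { } } B
{ { { } } { } } Q
{ { { } } { } } { }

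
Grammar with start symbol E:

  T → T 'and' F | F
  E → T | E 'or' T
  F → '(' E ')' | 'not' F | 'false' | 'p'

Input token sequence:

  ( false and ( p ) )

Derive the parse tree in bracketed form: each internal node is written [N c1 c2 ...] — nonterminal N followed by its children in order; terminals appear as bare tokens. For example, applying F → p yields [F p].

E
T
F
( E )
( T )
( T and F )
( F and F )
( false and F )
( false and ( E ) )
( false and ( T ) )
( false and ( F ) )
( false and ( p ) )

[E [T [F ( [E [T [T [F false]] and [F ( [E [T [F p]]] )]]] )]]]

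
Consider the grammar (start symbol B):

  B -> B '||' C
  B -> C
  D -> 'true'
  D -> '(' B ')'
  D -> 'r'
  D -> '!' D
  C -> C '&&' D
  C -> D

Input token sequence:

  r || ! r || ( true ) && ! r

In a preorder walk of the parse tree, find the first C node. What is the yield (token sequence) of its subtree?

[B [B [B [C [D r]]] || [C [D ! [D r]]]] || [C [C [D ( [B [C [D true]]] )]] && [D ! [D r]]]]

r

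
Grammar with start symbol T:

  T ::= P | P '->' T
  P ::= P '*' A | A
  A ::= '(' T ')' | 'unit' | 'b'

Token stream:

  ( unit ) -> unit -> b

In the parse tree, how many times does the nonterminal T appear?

4

[T [P [A ( [T [P [A unit]]] )]] -> [T [P [A unit]] -> [T [P [A b]]]]]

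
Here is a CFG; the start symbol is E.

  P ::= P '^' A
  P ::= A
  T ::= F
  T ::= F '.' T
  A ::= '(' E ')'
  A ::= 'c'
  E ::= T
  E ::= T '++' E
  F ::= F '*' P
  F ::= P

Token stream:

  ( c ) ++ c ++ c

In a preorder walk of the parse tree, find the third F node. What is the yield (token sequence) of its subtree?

[E [T [F [P [A ( [E [T [F [P [A c]]]]] )]]]] ++ [E [T [F [P [A c]]]] ++ [E [T [F [P [A c]]]]]]]

c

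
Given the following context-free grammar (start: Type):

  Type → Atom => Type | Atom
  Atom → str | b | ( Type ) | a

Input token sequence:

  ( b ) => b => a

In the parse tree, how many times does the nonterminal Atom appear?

4

[Type [Atom ( [Type [Atom b]] )] => [Type [Atom b] => [Type [Atom a]]]]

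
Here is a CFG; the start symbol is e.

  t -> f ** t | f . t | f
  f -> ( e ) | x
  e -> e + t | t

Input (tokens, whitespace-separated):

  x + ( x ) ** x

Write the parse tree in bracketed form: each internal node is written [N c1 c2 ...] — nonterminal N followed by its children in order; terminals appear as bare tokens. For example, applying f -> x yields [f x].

e
e + t
t + t
f + t
x + t
x + f ** t
x + ( e ) ** t
x + ( t ) ** t
x + ( f ) ** t
x + ( x ) ** t
x + ( x ) ** f
x + ( x ) ** x

[e [e [t [f x]]] + [t [f ( [e [t [f x]]] )] ** [t [f x]]]]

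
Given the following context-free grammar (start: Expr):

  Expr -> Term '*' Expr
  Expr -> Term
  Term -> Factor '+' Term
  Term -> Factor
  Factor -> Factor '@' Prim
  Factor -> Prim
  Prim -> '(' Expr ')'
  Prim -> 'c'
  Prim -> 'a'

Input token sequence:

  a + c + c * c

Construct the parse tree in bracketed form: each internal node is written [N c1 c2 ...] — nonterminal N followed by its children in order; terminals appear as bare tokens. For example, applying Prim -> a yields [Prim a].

Expr
Term * Expr
Factor + Term * Expr
Prim + Term * Expr
a + Term * Expr
a + Factor + Term * Expr
a + Prim + Term * Expr
a + c + Term * Expr
a + c + Factor * Expr
a + c + Prim * Expr
a + c + c * Expr
a + c + c * Term
a + c + c * Factor
a + c + c * Prim
a + c + c * c

[Expr [Term [Factor [Prim a]] + [Term [Factor [Prim c]] + [Term [Factor [Prim c]]]]] * [Expr [Term [Factor [Prim c]]]]]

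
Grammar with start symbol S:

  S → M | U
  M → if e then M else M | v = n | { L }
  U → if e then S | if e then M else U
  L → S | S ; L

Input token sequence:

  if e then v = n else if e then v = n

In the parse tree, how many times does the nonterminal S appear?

2

[S [U if e then [M v = n] else [U if e then [S [M v = n]]]]]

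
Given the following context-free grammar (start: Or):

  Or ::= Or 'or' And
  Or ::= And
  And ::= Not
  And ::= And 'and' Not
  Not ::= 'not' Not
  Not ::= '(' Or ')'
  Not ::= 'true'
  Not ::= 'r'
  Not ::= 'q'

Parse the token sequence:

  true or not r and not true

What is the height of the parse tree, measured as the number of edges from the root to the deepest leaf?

5

[Or [Or [And [Not true]]] or [And [And [Not not [Not r]]] and [Not not [Not true]]]]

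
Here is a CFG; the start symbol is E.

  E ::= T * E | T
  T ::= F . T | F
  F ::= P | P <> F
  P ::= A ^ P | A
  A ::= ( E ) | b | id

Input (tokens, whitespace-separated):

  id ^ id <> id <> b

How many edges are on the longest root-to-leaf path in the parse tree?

[E [T [F [P [A id] ^ [P [A id]]] <> [F [P [A id]] <> [F [P [A b]]]]]]]

7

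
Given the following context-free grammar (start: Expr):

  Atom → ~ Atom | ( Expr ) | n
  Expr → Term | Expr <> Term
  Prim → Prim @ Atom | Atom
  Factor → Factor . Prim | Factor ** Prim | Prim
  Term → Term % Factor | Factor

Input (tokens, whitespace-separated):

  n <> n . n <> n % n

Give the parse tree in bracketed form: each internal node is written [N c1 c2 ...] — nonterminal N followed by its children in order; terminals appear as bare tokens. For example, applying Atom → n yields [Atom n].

[Expr [Expr [Expr [Term [Factor [Prim [Atom n]]]]] <> [Term [Factor [Factor [Prim [Atom n]]] . [Prim [Atom n]]]]] <> [Term [Term [Factor [Prim [Atom n]]]] % [Factor [Prim [Atom n]]]]]

Expr
Expr <> Term
Expr <> Term <> Term
Term <> Term <> Term
Factor <> Term <> Term
Prim <> Term <> Term
Atom <> Term <> Term
n <> Term <> Term
n <> Factor <> Term
n <> Factor . Prim <> Term
n <> Prim . Prim <> Term
n <> Atom . Prim <> Term
n <> n . Prim <> Term
n <> n . Atom <> Term
n <> n . n <> Term
n <> n . n <> Term % Factor
n <> n . n <> Factor % Factor
n <> n . n <> Prim % Factor
n <> n . n <> Atom % Factor
n <> n . n <> n % Factor
n <> n . n <> n % Prim
n <> n . n <> n % Atom
n <> n . n <> n % n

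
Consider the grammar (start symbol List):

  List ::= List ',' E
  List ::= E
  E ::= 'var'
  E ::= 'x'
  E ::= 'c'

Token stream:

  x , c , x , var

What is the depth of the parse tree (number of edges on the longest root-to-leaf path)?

5

[List [List [List [List [E x]] , [E c]] , [E x]] , [E var]]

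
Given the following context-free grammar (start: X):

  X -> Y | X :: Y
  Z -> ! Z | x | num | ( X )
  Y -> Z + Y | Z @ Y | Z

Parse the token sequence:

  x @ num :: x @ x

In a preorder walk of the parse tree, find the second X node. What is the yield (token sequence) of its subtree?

x @ num

[X [X [Y [Z x] @ [Y [Z num]]]] :: [Y [Z x] @ [Y [Z x]]]]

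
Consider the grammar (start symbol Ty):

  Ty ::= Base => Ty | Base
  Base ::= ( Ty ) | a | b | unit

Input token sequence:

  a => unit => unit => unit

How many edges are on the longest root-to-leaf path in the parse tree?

[Ty [Base a] => [Ty [Base unit] => [Ty [Base unit] => [Ty [Base unit]]]]]

5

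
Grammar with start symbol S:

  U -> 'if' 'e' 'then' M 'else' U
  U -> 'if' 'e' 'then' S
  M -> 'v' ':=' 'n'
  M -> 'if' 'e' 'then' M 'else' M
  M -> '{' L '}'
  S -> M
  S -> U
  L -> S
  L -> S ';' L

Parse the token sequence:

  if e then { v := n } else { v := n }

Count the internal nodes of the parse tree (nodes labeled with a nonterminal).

[S [M if e then [M { [L [S [M v := n]]] }] else [M { [L [S [M v := n]]] }]]]

10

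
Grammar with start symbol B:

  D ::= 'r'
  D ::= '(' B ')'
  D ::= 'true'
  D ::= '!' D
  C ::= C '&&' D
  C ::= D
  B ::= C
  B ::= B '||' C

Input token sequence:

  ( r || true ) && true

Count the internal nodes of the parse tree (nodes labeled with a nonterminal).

11

[B [C [C [D ( [B [B [C [D r]]] || [C [D true]]] )]] && [D true]]]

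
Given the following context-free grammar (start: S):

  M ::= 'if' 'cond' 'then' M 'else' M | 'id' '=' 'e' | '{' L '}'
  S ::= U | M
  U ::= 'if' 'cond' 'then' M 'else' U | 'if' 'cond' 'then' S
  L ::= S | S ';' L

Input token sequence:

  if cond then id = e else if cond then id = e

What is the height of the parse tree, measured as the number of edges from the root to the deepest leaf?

5

[S [U if cond then [M id = e] else [U if cond then [S [M id = e]]]]]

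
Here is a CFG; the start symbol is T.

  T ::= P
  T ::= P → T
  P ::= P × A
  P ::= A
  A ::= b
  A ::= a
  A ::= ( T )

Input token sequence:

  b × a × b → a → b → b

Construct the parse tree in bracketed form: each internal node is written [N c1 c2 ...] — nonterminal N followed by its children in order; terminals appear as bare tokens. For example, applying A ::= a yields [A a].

[T [P [P [P [A b]] × [A a]] × [A b]] → [T [P [A a]] → [T [P [A b]] → [T [P [A b]]]]]]

T
P → T
P × A → T
P × A × A → T
A × A × A → T
b × A × A → T
b × a × A → T
b × a × b → T
b × a × b → P → T
b × a × b → A → T
b × a × b → a → T
b × a × b → a → P → T
b × a × b → a → A → T
b × a × b → a → b → T
b × a × b → a → b → P
b × a × b → a → b → A
b × a × b → a → b → b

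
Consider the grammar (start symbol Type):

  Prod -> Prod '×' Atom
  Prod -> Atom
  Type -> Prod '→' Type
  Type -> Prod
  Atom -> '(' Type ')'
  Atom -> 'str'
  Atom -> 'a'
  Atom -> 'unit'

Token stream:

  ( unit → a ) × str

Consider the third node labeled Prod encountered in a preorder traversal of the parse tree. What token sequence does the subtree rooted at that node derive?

unit

[Type [Prod [Prod [Atom ( [Type [Prod [Atom unit]] → [Type [Prod [Atom a]]]] )]] × [Atom str]]]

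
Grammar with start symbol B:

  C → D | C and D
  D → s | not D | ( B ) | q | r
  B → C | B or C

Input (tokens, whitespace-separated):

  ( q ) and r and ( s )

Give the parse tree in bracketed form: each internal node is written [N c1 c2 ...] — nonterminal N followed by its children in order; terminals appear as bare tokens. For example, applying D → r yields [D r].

[B [C [C [C [D ( [B [C [D q]]] )]] and [D r]] and [D ( [B [C [D s]]] )]]]

B
C
C and D
C and D and D
D and D and D
( B ) and D and D
( C ) and D and D
( D ) and D and D
( q ) and D and D
( q ) and r and D
( q ) and r and ( B )
( q ) and r and ( C )
( q ) and r and ( D )
( q ) and r and ( s )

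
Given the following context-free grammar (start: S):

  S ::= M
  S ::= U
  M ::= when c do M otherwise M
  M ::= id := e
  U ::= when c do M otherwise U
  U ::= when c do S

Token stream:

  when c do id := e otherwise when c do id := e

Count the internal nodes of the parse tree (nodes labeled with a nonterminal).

[S [U when c do [M id := e] otherwise [U when c do [S [M id := e]]]]]

6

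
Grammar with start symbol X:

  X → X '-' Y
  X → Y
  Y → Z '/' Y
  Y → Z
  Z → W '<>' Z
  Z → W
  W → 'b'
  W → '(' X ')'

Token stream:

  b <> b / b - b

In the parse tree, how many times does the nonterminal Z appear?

[X [X [Y [Z [W b] <> [Z [W b]]] / [Y [Z [W b]]]]] - [Y [Z [W b]]]]

4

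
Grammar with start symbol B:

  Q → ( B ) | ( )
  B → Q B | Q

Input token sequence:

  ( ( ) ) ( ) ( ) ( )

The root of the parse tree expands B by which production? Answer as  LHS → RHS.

[B [Q ( [B [Q ( )]] )] [B [Q ( )] [B [Q ( )] [B [Q ( )]]]]]

B → Q B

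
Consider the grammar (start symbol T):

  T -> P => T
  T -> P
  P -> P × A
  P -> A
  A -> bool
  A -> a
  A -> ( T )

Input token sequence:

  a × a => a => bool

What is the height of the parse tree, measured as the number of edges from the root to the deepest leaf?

5

[T [P [P [A a]] × [A a]] => [T [P [A a]] => [T [P [A bool]]]]]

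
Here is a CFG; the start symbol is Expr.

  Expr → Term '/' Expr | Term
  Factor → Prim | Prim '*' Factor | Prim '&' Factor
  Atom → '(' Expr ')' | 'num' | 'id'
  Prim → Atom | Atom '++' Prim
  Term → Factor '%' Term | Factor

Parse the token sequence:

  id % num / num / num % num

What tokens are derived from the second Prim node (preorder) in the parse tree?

num

[Expr [Term [Factor [Prim [Atom id]]] % [Term [Factor [Prim [Atom num]]]]] / [Expr [Term [Factor [Prim [Atom num]]]] / [Expr [Term [Factor [Prim [Atom num]]] % [Term [Factor [Prim [Atom num]]]]]]]]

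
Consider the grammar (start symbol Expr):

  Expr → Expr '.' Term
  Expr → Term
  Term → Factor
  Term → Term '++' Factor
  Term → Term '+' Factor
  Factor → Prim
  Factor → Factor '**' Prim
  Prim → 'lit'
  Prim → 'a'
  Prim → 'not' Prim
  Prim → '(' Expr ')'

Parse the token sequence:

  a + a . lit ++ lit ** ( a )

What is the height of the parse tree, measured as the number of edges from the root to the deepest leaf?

8

[Expr [Expr [Term [Term [Factor [Prim a]]] + [Factor [Prim a]]]] . [Term [Term [Factor [Prim lit]]] ++ [Factor [Factor [Prim lit]] ** [Prim ( [Expr [Term [Factor [Prim a]]]] )]]]]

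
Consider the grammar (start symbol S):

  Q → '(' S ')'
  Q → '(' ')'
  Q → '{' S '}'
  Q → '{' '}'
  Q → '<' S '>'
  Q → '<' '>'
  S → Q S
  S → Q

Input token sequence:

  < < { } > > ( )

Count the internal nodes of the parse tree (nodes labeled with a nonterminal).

[S [Q < [S [Q < [S [Q { }]] >]] >] [S [Q ( )]]]

8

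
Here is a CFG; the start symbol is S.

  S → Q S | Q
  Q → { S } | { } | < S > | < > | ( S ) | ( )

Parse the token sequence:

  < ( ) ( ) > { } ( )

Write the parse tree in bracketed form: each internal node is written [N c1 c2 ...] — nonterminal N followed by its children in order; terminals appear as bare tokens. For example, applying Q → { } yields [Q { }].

S
Q S
< S > S
< Q S > S
< ( ) S > S
< ( ) Q > S
< ( ) ( ) > S
< ( ) ( ) > Q S
< ( ) ( ) > { } S
< ( ) ( ) > { } Q
< ( ) ( ) > { } ( )

[S [Q < [S [Q ( )] [S [Q ( )]]] >] [S [Q { }] [S [Q ( )]]]]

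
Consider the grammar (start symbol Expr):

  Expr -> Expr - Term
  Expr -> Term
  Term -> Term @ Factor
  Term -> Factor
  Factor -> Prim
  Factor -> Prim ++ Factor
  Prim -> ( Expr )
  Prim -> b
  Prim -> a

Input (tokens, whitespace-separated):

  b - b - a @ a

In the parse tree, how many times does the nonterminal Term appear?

4

[Expr [Expr [Expr [Term [Factor [Prim b]]]] - [Term [Factor [Prim b]]]] - [Term [Term [Factor [Prim a]]] @ [Factor [Prim a]]]]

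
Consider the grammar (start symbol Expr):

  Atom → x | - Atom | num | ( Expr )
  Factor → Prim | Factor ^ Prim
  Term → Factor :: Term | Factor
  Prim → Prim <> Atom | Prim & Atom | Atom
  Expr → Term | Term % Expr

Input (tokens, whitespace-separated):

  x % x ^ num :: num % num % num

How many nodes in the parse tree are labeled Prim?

6

[Expr [Term [Factor [Prim [Atom x]]]] % [Expr [Term [Factor [Factor [Prim [Atom x]]] ^ [Prim [Atom num]]] :: [Term [Factor [Prim [Atom num]]]]] % [Expr [Term [Factor [Prim [Atom num]]]] % [Expr [Term [Factor [Prim [Atom num]]]]]]]]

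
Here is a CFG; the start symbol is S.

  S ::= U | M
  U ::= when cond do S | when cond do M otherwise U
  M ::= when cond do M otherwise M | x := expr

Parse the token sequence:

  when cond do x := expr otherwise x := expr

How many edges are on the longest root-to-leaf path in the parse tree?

3

[S [M when cond do [M x := expr] otherwise [M x := expr]]]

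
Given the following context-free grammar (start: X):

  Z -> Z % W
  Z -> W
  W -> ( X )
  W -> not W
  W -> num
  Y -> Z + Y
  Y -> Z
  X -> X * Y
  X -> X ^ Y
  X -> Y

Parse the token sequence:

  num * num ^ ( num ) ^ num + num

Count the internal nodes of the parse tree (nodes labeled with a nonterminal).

23

[X [X [X [X [Y [Z [W num]]]] * [Y [Z [W num]]]] ^ [Y [Z [W ( [X [Y [Z [W num]]]] )]]]] ^ [Y [Z [W num]] + [Y [Z [W num]]]]]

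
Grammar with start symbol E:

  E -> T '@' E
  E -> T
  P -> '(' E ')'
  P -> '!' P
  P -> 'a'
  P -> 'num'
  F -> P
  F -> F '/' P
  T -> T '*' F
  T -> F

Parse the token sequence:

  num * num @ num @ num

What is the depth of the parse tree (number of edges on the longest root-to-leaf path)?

6

[E [T [T [F [P num]]] * [F [P num]]] @ [E [T [F [P num]]] @ [E [T [F [P num]]]]]]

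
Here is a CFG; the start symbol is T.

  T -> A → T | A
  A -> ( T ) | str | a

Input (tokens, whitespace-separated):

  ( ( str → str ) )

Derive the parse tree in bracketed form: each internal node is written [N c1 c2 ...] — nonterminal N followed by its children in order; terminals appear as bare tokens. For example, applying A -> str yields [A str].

T
A
( T )
( A )
( ( T ) )
( ( A → T ) )
( ( str → T ) )
( ( str → A ) )
( ( str → str ) )

[T [A ( [T [A ( [T [A str] → [T [A str]]] )]] )]]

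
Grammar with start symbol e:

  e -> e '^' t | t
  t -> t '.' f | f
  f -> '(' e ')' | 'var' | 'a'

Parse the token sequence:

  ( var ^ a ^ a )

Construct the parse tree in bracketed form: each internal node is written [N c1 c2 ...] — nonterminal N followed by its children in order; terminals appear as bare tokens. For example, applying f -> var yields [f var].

e
t
f
( e )
( e ^ t )
( e ^ t ^ t )
( t ^ t ^ t )
( f ^ t ^ t )
( var ^ t ^ t )
( var ^ f ^ t )
( var ^ a ^ t )
( var ^ a ^ f )
( var ^ a ^ a )

[e [t [f ( [e [e [e [t [f var]]] ^ [t [f a]]] ^ [t [f a]]] )]]]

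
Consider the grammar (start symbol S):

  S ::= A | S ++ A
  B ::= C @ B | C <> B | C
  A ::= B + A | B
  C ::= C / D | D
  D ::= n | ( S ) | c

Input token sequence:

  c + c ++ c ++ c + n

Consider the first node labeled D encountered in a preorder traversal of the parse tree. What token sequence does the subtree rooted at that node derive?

[S [S [S [A [B [C [D c]]] + [A [B [C [D c]]]]]] ++ [A [B [C [D c]]]]] ++ [A [B [C [D c]]] + [A [B [C [D n]]]]]]

c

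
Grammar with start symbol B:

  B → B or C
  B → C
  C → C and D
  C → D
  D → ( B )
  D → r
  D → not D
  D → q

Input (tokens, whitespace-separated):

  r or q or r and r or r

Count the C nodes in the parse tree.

5

[B [B [B [B [C [D r]]] or [C [D q]]] or [C [C [D r]] and [D r]]] or [C [D r]]]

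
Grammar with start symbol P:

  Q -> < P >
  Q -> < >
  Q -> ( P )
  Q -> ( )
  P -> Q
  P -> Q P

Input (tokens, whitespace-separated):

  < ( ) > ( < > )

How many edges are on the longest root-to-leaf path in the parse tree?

5

[P [Q < [P [Q ( )]] >] [P [Q ( [P [Q < >]] )]]]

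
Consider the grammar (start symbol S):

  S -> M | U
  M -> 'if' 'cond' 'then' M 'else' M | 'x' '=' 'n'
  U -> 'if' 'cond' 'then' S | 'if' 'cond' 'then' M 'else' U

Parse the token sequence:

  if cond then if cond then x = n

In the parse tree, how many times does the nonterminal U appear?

[S [U if cond then [S [U if cond then [S [M x = n]]]]]]

2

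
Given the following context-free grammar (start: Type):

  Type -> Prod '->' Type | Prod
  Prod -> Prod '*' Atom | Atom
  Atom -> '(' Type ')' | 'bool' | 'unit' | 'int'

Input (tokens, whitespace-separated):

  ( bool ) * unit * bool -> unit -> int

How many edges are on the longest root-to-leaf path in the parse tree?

8

[Type [Prod [Prod [Prod [Atom ( [Type [Prod [Atom bool]]] )]] * [Atom unit]] * [Atom bool]] -> [Type [Prod [Atom unit]] -> [Type [Prod [Atom int]]]]]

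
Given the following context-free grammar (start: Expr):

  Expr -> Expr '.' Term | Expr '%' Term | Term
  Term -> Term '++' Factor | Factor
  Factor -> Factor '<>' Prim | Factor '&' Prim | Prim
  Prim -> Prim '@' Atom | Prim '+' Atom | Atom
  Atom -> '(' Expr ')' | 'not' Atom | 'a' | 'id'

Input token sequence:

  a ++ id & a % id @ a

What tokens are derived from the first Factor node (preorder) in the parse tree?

[Expr [Expr [Term [Term [Factor [Prim [Atom a]]]] ++ [Factor [Factor [Prim [Atom id]]] & [Prim [Atom a]]]]] % [Term [Factor [Prim [Prim [Atom id]] @ [Atom a]]]]]

a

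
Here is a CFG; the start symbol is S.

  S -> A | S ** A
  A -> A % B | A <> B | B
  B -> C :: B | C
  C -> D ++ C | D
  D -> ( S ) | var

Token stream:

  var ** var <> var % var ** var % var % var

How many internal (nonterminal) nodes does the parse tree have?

[S [S [S [A [B [C [D var]]]]] ** [A [A [A [B [C [D var]]]] <> [B [C [D var]]]] % [B [C [D var]]]]] ** [A [A [A [B [C [D var]]]] % [B [C [D var]]]] % [B [C [D var]]]]]

31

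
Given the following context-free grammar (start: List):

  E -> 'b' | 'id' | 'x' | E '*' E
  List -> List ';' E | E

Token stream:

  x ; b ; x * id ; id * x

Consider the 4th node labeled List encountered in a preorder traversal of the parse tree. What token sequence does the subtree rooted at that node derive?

[List [List [List [List [E x]] ; [E b]] ; [E [E x] * [E id]]] ; [E [E id] * [E x]]]

x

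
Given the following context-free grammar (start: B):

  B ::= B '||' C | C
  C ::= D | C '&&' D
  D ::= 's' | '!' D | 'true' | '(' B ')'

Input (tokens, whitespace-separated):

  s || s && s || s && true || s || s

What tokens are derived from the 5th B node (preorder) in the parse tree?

s

[B [B [B [B [B [C [D s]]] || [C [C [D s]] && [D s]]] || [C [C [D s]] && [D true]]] || [C [D s]]] || [C [D s]]]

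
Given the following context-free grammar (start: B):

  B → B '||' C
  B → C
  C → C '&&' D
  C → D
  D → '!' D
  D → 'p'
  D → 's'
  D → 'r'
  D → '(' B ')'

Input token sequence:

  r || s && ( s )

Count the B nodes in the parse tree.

[B [B [C [D r]]] || [C [C [D s]] && [D ( [B [C [D s]]] )]]]

3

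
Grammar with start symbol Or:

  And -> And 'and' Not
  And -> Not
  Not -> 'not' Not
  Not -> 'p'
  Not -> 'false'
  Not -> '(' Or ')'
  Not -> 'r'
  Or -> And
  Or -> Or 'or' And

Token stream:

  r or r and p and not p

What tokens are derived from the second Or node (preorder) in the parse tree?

r

[Or [Or [And [Not r]]] or [And [And [And [Not r]] and [Not p]] and [Not not [Not p]]]]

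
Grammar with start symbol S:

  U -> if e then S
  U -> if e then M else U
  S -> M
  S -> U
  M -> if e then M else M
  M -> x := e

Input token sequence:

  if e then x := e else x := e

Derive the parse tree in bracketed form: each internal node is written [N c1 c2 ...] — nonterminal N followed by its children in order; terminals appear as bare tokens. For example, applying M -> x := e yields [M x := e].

[S [M if e then [M x := e] else [M x := e]]]

S
M
if e then M else M
if e then x := e else M
if e then x := e else x := e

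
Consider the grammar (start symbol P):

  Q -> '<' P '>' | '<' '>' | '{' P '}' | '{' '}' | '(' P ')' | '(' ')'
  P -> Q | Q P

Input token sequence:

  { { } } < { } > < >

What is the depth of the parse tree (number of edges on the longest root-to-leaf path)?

5

[P [Q { [P [Q { }]] }] [P [Q < [P [Q { }]] >] [P [Q < >]]]]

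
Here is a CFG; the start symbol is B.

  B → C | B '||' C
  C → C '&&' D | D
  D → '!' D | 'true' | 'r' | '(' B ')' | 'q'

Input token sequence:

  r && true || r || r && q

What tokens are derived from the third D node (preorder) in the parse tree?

r

[B [B [B [C [C [D r]] && [D true]]] || [C [D r]]] || [C [C [D r]] && [D q]]]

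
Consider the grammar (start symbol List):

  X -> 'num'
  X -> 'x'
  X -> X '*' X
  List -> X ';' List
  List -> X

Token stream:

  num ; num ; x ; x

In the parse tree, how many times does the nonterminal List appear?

[List [X num] ; [List [X num] ; [List [X x] ; [List [X x]]]]]

4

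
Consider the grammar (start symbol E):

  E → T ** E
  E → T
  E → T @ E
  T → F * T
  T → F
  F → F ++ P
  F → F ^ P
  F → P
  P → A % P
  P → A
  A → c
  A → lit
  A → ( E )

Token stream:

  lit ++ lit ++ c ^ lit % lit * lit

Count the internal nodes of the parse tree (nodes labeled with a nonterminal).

20

[E [T [F [F [F [F [P [A lit]]] ++ [P [A lit]]] ++ [P [A c]]] ^ [P [A lit] % [P [A lit]]]] * [T [F [P [A lit]]]]]]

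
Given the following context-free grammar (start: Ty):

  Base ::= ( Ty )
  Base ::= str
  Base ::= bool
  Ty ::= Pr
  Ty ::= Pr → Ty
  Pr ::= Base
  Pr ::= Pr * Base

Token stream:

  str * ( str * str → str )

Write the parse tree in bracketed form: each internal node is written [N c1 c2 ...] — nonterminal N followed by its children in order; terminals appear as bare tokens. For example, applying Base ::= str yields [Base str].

Ty
Pr
Pr * Base
Base * Base
str * Base
str * ( Ty )
str * ( Pr → Ty )
str * ( Pr * Base → Ty )
str * ( Base * Base → Ty )
str * ( str * Base → Ty )
str * ( str * str → Ty )
str * ( str * str → Pr )
str * ( str * str → Base )
str * ( str * str → str )

[Ty [Pr [Pr [Base str]] * [Base ( [Ty [Pr [Pr [Base str]] * [Base str]] → [Ty [Pr [Base str]]]] )]]]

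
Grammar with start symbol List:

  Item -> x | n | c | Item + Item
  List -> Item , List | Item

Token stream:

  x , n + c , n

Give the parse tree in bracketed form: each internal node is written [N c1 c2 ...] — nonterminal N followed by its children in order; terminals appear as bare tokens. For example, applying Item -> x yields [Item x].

List
Item , List
x , List
x , Item , List
x , Item + Item , List
x , n + Item , List
x , n + c , List
x , n + c , Item
x , n + c , n

[List [Item x] , [List [Item [Item n] + [Item c]] , [List [Item n]]]]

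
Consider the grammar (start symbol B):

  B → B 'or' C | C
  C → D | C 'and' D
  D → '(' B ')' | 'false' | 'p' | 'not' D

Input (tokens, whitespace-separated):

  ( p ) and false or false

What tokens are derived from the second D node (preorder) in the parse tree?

[B [B [C [C [D ( [B [C [D p]]] )]] and [D false]]] or [C [D false]]]

p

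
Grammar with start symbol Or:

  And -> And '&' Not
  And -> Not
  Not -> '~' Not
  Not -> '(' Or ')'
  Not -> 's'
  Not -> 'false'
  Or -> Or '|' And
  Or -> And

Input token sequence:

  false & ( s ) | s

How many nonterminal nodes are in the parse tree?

[Or [Or [And [And [Not false]] & [Not ( [Or [And [Not s]]] )]]] | [And [Not s]]]

11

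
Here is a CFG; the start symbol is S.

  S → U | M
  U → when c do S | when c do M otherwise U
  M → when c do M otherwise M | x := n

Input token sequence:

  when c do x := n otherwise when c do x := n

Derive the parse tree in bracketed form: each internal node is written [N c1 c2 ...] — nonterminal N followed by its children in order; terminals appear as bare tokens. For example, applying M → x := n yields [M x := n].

S
U
when c do M otherwise U
when c do x := n otherwise U
when c do x := n otherwise when c do S
when c do x := n otherwise when c do M
when c do x := n otherwise when c do x := n

[S [U when c do [M x := n] otherwise [U when c do [S [M x := n]]]]]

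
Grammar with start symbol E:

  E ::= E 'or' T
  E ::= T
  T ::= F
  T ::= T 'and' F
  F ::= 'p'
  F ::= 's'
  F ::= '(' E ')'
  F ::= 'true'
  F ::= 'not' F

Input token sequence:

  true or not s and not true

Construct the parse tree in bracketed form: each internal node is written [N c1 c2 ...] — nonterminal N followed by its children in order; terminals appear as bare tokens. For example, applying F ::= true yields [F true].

[E [E [T [F true]]] or [T [T [F not [F s]]] and [F not [F true]]]]

E
E or T
T or T
F or T
true or T
true or T and F
true or F and F
true or not F and F
true or not s and F
true or not s and not F
true or not s and not true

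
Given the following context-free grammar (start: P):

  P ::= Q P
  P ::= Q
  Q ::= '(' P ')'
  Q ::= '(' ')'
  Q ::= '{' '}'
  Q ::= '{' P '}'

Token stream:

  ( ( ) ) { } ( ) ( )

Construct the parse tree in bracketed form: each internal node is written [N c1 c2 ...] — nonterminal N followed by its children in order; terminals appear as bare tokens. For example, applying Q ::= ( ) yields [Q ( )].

P
Q P
( P ) P
( Q ) P
( ( ) ) P
( ( ) ) Q P
( ( ) ) { } P
( ( ) ) { } Q P
( ( ) ) { } ( ) P
( ( ) ) { } ( ) Q
( ( ) ) { } ( ) ( )

[P [Q ( [P [Q ( )]] )] [P [Q { }] [P [Q ( )] [P [Q ( )]]]]]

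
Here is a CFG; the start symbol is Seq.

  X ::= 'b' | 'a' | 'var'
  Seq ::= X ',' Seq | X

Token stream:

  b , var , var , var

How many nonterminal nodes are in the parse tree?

[Seq [X b] , [Seq [X var] , [Seq [X var] , [Seq [X var]]]]]

8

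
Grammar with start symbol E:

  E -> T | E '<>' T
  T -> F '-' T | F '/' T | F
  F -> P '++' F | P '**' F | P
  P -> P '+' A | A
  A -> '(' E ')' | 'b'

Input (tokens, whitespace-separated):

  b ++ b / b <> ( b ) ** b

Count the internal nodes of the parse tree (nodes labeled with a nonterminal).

[E [E [T [F [P [A b]] ++ [F [P [A b]]]] / [T [F [P [A b]]]]]] <> [T [F [P [A ( [E [T [F [P [A b]]]]] )]] ** [F [P [A b]]]]]]

25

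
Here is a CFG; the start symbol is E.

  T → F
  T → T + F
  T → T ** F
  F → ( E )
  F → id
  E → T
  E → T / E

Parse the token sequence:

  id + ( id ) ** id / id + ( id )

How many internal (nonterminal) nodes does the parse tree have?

18

[E [T [T [T [F id]] + [F ( [E [T [F id]]] )]] ** [F id]] / [E [T [T [F id]] + [F ( [E [T [F id]]] )]]]]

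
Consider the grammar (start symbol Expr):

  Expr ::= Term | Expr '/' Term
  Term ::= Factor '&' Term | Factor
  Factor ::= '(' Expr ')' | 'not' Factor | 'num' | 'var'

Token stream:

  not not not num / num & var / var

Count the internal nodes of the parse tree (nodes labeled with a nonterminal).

[Expr [Expr [Expr [Term [Factor not [Factor not [Factor not [Factor num]]]]]] / [Term [Factor num] & [Term [Factor var]]]] / [Term [Factor var]]]

14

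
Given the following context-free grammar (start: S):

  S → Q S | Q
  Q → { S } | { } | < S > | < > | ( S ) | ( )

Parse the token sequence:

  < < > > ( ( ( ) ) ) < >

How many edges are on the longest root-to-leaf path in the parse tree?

7

[S [Q < [S [Q < >]] >] [S [Q ( [S [Q ( [S [Q ( )]] )]] )] [S [Q < >]]]]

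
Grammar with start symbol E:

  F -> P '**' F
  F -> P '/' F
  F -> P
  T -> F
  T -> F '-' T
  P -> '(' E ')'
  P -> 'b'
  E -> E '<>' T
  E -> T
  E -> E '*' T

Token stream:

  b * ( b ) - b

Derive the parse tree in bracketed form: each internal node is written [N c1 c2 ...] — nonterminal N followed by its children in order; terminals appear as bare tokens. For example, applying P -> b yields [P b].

E
E * T
T * T
F * T
P * T
b * T
b * F - T
b * P - T
b * ( E ) - T
b * ( T ) - T
b * ( F ) - T
b * ( P ) - T
b * ( b ) - T
b * ( b ) - F
b * ( b ) - P
b * ( b ) - b

[E [E [T [F [P b]]]] * [T [F [P ( [E [T [F [P b]]]] )]] - [T [F [P b]]]]]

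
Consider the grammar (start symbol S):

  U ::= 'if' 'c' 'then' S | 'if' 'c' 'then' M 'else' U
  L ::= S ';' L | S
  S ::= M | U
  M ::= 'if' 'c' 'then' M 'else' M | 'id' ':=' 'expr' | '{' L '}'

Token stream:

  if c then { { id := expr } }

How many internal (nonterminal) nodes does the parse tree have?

[S [U if c then [S [M { [L [S [M { [L [S [M id := expr]]] }]]] }]]]]

10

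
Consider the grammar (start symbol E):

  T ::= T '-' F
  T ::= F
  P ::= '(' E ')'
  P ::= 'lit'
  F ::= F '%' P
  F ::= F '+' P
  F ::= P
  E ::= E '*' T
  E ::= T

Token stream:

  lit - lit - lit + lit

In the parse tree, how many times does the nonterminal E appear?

[E [T [T [T [F [P lit]]] - [F [P lit]]] - [F [F [P lit]] + [P lit]]]]

1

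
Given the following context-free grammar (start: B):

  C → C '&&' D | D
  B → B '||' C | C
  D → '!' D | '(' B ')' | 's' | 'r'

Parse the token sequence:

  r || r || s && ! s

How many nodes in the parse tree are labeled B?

[B [B [B [C [D r]]] || [C [D r]]] || [C [C [D s]] && [D ! [D s]]]]

3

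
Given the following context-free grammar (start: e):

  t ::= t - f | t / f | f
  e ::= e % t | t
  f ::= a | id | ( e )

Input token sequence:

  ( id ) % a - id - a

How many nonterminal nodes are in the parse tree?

[e [e [t [f ( [e [t [f id]]] )]]] % [t [t [t [f a]] - [f id]] - [f a]]]

13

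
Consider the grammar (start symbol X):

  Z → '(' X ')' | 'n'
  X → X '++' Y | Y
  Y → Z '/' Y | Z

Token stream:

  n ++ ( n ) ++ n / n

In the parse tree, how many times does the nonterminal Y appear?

[X [X [X [Y [Z n]]] ++ [Y [Z ( [X [Y [Z n]]] )]]] ++ [Y [Z n] / [Y [Z n]]]]

5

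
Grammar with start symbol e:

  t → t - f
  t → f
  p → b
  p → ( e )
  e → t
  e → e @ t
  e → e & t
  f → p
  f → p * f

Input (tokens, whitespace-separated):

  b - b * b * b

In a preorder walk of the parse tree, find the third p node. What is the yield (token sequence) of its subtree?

[e [t [t [f [p b]]] - [f [p b] * [f [p b] * [f [p b]]]]]]

b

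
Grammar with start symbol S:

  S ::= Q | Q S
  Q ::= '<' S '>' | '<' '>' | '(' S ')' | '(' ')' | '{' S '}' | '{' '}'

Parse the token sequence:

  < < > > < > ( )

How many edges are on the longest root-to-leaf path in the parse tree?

4

[S [Q < [S [Q < >]] >] [S [Q < >] [S [Q ( )]]]]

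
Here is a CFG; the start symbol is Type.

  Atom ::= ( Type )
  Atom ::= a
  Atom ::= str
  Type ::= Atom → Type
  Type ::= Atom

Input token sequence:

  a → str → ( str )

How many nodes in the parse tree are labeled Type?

4

[Type [Atom a] → [Type [Atom str] → [Type [Atom ( [Type [Atom str]] )]]]]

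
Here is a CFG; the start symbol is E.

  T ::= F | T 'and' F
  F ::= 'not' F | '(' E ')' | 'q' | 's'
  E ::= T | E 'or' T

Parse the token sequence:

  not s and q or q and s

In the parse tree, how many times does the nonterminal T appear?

[E [E [T [T [F not [F s]]] and [F q]]] or [T [T [F q]] and [F s]]]

4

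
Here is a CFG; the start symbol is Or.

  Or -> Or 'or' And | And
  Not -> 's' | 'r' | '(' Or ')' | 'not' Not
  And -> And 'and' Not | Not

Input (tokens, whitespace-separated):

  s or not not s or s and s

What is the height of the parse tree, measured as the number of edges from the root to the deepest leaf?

6

[Or [Or [Or [And [Not s]]] or [And [Not not [Not not [Not s]]]]] or [And [And [Not s]] and [Not s]]]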